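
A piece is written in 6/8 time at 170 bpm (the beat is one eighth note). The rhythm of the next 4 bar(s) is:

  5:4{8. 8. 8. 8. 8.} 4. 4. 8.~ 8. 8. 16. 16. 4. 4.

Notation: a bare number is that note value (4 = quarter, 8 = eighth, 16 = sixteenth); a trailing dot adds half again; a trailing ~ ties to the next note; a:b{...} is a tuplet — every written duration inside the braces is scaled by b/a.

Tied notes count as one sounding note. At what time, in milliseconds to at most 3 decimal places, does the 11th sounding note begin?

note 11 onset = 69/4b = 6088.235ms

1. 0.0ms @ 0 + 423.529ms (6/5)
2. 423.529ms @ 6/5 + 423.529ms (6/5)
3. 847.059ms @ 12/5 + 423.529ms (6/5)
4. 1270.588ms @ 18/5 + 423.529ms (6/5)
5. 1694.118ms @ 24/5 + 423.529ms (6/5)
6. 2117.647ms @ 6 + 1058.824ms (3)
7. 3176.471ms @ 9 + 1058.824ms (3)
8. 4235.294ms @ 12 + 1058.824ms (3)
9. 5294.118ms @ 15 + 529.412ms (3/2)
10. 5823.529ms @ 33/2 + 264.706ms (3/4)
11. 6088.235ms @ 69/4 + 264.706ms (3/4)
12. 6352.941ms @ 18 + 1058.824ms (3)
13. 7411.765ms @ 21 + 1058.824ms (3)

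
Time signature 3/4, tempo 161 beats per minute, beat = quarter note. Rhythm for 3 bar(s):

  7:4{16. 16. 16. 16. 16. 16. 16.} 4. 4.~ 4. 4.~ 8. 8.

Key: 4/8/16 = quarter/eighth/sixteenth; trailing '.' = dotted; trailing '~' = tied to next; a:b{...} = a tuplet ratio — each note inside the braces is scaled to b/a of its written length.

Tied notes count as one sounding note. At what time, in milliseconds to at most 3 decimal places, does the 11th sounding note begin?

note 11 onset = 33/4b = 3074.534ms

1. 0.0ms @ 0 + 79.858ms (3/14)
2. 79.858ms @ 3/14 + 79.858ms (3/14)
3. 159.716ms @ 3/7 + 79.858ms (3/14)
4. 239.574ms @ 9/14 + 79.858ms (3/14)
5. 319.432ms @ 6/7 + 79.858ms (3/14)
6. 399.29ms @ 15/14 + 79.858ms (3/14)
7. 479.148ms @ 9/7 + 79.858ms (3/14)
8. 559.006ms @ 3/2 + 559.006ms (3/2)
9. 1118.012ms @ 3 + 1118.012ms (3)
10. 2236.025ms @ 6 + 838.509ms (9/4)
11. 3074.534ms @ 33/4 + 279.503ms (3/4)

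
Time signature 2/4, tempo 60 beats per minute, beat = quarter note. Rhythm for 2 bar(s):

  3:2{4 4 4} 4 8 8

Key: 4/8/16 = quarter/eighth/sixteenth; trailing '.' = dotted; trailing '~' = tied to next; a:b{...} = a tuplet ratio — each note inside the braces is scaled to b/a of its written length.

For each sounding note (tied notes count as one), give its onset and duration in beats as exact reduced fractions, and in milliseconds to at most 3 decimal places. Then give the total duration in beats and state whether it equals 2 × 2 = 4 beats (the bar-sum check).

1) 0.0ms=0b +666.667ms=2/3b
2) 666.667ms=2/3b +666.667ms=2/3b
3) 1333.333ms=4/3b +666.667ms=2/3b
4) 2000.0ms=2b +1000.0ms=1b
5) 3000.0ms=3b +500.0ms=1/2b
6) 3500.0ms=7/2b +500.0ms=1/2b
Σ=4b of 4 (60bpm 2/4) — PASS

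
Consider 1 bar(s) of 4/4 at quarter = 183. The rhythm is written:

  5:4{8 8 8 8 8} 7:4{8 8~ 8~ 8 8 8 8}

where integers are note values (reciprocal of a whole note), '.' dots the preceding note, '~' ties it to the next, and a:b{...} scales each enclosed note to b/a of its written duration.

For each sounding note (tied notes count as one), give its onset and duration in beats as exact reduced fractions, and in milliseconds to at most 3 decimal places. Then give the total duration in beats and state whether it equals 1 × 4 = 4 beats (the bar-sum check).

1) 0.0ms=0b +131.148ms=2/5b
2) 131.148ms=2/5b +131.148ms=2/5b
3) 262.295ms=4/5b +131.148ms=2/5b
4) 393.443ms=6/5b +131.148ms=2/5b
5) 524.59ms=8/5b +131.148ms=2/5b
6) 655.738ms=2b +93.677ms=2/7b
7) 749.415ms=16/7b +281.03ms=6/7b
8) 1030.445ms=22/7b +93.677ms=2/7b
9) 1124.122ms=24/7b +93.677ms=2/7b
10) 1217.799ms=26/7b +93.677ms=2/7b
Σ=4b of 4 (183bpm 4/4) — PASS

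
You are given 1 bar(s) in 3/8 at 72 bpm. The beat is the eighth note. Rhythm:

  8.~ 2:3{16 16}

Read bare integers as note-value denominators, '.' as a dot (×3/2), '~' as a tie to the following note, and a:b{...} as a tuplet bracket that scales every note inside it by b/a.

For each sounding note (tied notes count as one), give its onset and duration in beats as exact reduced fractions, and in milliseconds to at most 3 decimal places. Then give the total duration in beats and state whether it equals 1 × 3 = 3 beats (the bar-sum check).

1) 0.0ms=0b +1875.0ms=9/4b
2) 1875.0ms=9/4b +625.0ms=3/4b
Σ=3b of 3 (72bpm 3/8) — PASS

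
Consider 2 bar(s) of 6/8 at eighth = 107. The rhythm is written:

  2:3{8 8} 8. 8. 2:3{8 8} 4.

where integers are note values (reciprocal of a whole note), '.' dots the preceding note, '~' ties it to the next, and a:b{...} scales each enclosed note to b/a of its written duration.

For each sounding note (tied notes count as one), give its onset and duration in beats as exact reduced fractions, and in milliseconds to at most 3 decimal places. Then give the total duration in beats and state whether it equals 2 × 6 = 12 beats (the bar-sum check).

1) 0.0ms=0b +841.121ms=3/2b
2) 841.121ms=3/2b +841.121ms=3/2b
3) 1682.243ms=3b +841.121ms=3/2b
4) 2523.364ms=9/2b +841.121ms=3/2b
5) 3364.486ms=6b +841.121ms=3/2b
6) 4205.607ms=15/2b +841.121ms=3/2b
7) 5046.729ms=9b +1682.243ms=3b
Σ=12b of 12 (107bpm 6/8) — PASS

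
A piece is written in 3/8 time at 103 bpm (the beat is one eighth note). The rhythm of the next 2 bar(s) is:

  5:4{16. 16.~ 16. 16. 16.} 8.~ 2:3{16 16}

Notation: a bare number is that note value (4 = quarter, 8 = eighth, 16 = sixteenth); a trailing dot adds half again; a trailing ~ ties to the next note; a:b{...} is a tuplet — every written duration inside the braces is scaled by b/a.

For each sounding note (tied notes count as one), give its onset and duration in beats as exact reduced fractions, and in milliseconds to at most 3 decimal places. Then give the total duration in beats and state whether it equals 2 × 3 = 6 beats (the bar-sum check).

1) 0.0ms=0b +349.515ms=3/5b
2) 349.515ms=3/5b +699.029ms=6/5b
3) 1048.544ms=9/5b +349.515ms=3/5b
4) 1398.058ms=12/5b +349.515ms=3/5b
5) 1747.573ms=3b +1310.68ms=9/4b
6) 3058.252ms=21/4b +436.893ms=3/4b
Σ=6b of 6 (103bpm 3/8) — PASS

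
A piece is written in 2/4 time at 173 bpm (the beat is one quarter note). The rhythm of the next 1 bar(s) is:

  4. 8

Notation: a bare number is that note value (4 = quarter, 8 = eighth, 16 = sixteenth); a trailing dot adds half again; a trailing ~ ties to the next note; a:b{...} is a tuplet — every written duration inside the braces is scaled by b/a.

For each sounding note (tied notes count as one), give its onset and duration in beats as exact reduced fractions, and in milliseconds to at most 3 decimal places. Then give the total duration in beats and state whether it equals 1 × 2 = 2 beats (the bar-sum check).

1) 0.0ms=0b +520.231ms=3/2b
2) 520.231ms=3/2b +173.41ms=1/2b
Σ=2b of 2 (173bpm 2/4) — PASS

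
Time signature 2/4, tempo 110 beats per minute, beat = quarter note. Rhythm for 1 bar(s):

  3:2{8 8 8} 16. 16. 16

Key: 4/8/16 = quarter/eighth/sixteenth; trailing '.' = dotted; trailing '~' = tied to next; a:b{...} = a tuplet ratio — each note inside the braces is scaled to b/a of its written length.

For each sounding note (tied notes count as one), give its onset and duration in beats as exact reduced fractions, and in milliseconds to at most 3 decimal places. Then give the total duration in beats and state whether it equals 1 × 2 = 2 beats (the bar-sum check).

1) 0.0ms=0b +181.818ms=1/3b
2) 181.818ms=1/3b +181.818ms=1/3b
3) 363.636ms=2/3b +181.818ms=1/3b
4) 545.455ms=1b +204.545ms=3/8b
5) 750.0ms=11/8b +204.545ms=3/8b
6) 954.545ms=7/4b +136.364ms=1/4b
Σ=2b of 2 (110bpm 2/4) — PASS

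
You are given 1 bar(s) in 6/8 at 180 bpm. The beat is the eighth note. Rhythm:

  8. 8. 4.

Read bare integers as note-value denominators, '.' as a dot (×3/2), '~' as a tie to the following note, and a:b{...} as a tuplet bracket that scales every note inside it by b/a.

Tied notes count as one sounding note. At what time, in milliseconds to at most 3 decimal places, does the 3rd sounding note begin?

1. 0.0ms @ 0 + 500.0ms (3/2)
2. 500.0ms @ 3/2 + 500.0ms (3/2)
3. 1000.0ms @ 3 + 1000.0ms (3)

note 3 onset = 3b = 1000.0ms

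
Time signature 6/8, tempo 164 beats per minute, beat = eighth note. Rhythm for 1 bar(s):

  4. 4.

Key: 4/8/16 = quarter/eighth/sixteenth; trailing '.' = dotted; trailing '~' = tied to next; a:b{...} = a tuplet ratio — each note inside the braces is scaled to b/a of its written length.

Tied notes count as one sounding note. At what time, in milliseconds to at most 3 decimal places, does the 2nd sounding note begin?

note 2 onset = 3b = 1097.561ms

1. 0.0ms @ 0 + 1097.561ms (3)
2. 1097.561ms @ 3 + 1097.561ms (3)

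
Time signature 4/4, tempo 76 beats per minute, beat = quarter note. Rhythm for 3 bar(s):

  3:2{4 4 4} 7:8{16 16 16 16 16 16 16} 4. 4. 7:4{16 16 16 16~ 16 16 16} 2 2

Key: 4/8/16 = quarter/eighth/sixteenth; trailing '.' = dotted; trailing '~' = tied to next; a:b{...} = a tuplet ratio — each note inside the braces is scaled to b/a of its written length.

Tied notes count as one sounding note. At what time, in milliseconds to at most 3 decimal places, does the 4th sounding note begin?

1. 0.0ms @ 0 + 526.316ms (2/3)
2. 526.316ms @ 2/3 + 526.316ms (2/3)
3. 1052.632ms @ 4/3 + 526.316ms (2/3)
4. 1578.947ms @ 2 + 225.564ms (2/7)
5. 1804.511ms @ 16/7 + 225.564ms (2/7)
6. 2030.075ms @ 18/7 + 225.564ms (2/7)
7. 2255.639ms @ 20/7 + 225.564ms (2/7)
8. 2481.203ms @ 22/7 + 225.564ms (2/7)
9. 2706.767ms @ 24/7 + 225.564ms (2/7)
10. 2932.331ms @ 26/7 + 225.564ms (2/7)
11. 3157.895ms @ 4 + 1184.211ms (3/2)
12. 4342.105ms @ 11/2 + 1184.211ms (3/2)
13. 5526.316ms @ 7 + 112.782ms (1/7)
14. 5639.098ms @ 50/7 + 112.782ms (1/7)
15. 5751.88ms @ 51/7 + 112.782ms (1/7)
16. 5864.662ms @ 52/7 + 225.564ms (2/7)
17. 6090.226ms @ 54/7 + 112.782ms (1/7)
18. 6203.008ms @ 55/7 + 112.782ms (1/7)
19. 6315.789ms @ 8 + 1578.947ms (2)
20. 7894.737ms @ 10 + 1578.947ms (2)

note 4 onset = 2b = 1578.947ms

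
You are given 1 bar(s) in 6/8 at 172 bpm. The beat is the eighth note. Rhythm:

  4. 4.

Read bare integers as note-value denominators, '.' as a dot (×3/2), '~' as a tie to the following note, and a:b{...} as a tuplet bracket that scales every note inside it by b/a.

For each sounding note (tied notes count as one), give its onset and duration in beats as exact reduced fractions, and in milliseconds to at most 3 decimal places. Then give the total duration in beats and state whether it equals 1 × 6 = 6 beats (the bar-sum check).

1) 0.0ms=0b +1046.512ms=3b
2) 1046.512ms=3b +1046.512ms=3b
Σ=6b of 6 (172bpm 6/8) — PASS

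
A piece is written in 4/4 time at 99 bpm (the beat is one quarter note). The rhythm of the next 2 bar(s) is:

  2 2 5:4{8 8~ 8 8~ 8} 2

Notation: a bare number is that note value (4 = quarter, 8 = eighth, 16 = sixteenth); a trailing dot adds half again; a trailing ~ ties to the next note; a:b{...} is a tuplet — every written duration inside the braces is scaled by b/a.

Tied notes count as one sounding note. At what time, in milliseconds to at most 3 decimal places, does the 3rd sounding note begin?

note 3 onset = 4b = 2424.242ms

1. 0.0ms @ 0 + 1212.121ms (2)
2. 1212.121ms @ 2 + 1212.121ms (2)
3. 2424.242ms @ 4 + 242.424ms (2/5)
4. 2666.667ms @ 22/5 + 484.848ms (4/5)
5. 3151.515ms @ 26/5 + 484.848ms (4/5)
6. 3636.364ms @ 6 + 1212.121ms (2)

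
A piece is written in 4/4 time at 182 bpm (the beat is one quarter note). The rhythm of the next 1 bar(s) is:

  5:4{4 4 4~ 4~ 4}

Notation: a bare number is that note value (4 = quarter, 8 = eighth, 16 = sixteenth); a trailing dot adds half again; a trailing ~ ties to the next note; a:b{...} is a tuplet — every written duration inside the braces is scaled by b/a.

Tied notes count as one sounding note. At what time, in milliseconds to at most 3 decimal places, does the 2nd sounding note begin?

1. 0.0ms @ 0 + 263.736ms (4/5)
2. 263.736ms @ 4/5 + 263.736ms (4/5)
3. 527.473ms @ 8/5 + 791.209ms (12/5)

note 2 onset = 4/5b = 263.736ms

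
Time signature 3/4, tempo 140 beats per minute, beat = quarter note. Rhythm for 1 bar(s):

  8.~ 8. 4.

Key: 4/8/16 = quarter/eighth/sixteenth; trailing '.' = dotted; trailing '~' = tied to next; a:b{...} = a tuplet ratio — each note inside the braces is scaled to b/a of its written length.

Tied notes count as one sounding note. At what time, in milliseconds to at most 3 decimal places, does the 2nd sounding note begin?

1. 0.0ms @ 0 + 642.857ms (3/2)
2. 642.857ms @ 3/2 + 642.857ms (3/2)

note 2 onset = 3/2b = 642.857ms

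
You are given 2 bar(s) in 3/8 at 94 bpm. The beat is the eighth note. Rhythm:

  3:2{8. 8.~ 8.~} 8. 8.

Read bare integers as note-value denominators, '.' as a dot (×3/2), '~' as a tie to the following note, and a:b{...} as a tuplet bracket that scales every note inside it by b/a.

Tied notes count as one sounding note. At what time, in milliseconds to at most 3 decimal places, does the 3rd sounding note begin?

note 3 onset = 9/2b = 2872.34ms

1. 0.0ms @ 0 + 638.298ms (1)
2. 638.298ms @ 1 + 2234.043ms (7/2)
3. 2872.34ms @ 9/2 + 957.447ms (3/2)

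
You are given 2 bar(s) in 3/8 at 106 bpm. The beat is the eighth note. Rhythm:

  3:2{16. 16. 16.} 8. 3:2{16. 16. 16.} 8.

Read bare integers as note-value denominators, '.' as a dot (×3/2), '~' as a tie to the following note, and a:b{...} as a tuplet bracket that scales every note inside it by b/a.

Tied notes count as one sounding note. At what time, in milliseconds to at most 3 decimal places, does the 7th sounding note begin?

1. 0.0ms @ 0 + 283.019ms (1/2)
2. 283.019ms @ 1/2 + 283.019ms (1/2)
3. 566.038ms @ 1 + 283.019ms (1/2)
4. 849.057ms @ 3/2 + 849.057ms (3/2)
5. 1698.113ms @ 3 + 283.019ms (1/2)
6. 1981.132ms @ 7/2 + 283.019ms (1/2)
7. 2264.151ms @ 4 + 283.019ms (1/2)
8. 2547.17ms @ 9/2 + 849.057ms (3/2)

note 7 onset = 4b = 2264.151ms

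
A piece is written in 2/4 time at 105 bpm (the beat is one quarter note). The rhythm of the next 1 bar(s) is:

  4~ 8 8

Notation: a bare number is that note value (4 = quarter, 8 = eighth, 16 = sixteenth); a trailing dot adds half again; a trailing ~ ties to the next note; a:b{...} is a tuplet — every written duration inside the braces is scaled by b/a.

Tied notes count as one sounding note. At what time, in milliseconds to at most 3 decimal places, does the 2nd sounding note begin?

note 2 onset = 3/2b = 857.143ms

1. 0.0ms @ 0 + 857.143ms (3/2)
2. 857.143ms @ 3/2 + 285.714ms (1/2)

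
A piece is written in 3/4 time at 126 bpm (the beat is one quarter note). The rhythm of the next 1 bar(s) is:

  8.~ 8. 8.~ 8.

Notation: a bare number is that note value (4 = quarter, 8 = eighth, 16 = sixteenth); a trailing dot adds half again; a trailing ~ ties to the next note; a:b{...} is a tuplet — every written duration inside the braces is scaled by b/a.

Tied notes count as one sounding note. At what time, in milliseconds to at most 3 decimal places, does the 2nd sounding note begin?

1. 0.0ms @ 0 + 714.286ms (3/2)
2. 714.286ms @ 3/2 + 714.286ms (3/2)

note 2 onset = 3/2b = 714.286ms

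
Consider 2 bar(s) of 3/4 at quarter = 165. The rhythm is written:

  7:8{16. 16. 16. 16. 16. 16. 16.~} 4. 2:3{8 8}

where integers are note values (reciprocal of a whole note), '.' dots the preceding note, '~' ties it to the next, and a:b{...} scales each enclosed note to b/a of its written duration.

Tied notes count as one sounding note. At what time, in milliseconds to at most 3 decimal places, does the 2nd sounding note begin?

note 2 onset = 3/7b = 155.844ms

1. 0.0ms @ 0 + 155.844ms (3/7)
2. 155.844ms @ 3/7 + 155.844ms (3/7)
3. 311.688ms @ 6/7 + 155.844ms (3/7)
4. 467.532ms @ 9/7 + 155.844ms (3/7)
5. 623.377ms @ 12/7 + 155.844ms (3/7)
6. 779.221ms @ 15/7 + 155.844ms (3/7)
7. 935.065ms @ 18/7 + 701.299ms (27/14)
8. 1636.364ms @ 9/2 + 272.727ms (3/4)
9. 1909.091ms @ 21/4 + 272.727ms (3/4)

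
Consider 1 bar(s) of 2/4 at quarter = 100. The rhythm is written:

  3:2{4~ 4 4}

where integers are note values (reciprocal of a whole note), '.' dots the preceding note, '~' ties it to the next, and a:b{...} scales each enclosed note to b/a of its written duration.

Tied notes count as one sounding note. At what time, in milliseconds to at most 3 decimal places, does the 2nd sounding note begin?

1. 0.0ms @ 0 + 800.0ms (4/3)
2. 800.0ms @ 4/3 + 400.0ms (2/3)

note 2 onset = 4/3b = 800.0ms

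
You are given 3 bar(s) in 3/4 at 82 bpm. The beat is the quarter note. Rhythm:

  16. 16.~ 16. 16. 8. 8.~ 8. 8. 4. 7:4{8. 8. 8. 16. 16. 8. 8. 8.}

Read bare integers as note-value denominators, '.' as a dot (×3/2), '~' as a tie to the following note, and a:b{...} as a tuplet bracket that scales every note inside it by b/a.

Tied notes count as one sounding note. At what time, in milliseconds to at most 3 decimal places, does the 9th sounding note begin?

1. 0.0ms @ 0 + 274.39ms (3/8)
2. 274.39ms @ 3/8 + 548.78ms (3/4)
3. 823.171ms @ 9/8 + 274.39ms (3/8)
4. 1097.561ms @ 3/2 + 548.78ms (3/4)
5. 1646.341ms @ 9/4 + 1097.561ms (3/2)
6. 2743.902ms @ 15/4 + 548.78ms (3/4)
7. 3292.683ms @ 9/2 + 1097.561ms (3/2)
8. 4390.244ms @ 6 + 313.589ms (3/7)
9. 4703.833ms @ 45/7 + 313.589ms (3/7)
10. 5017.422ms @ 48/7 + 313.589ms (3/7)
11. 5331.01ms @ 51/7 + 156.794ms (3/14)
12. 5487.805ms @ 15/2 + 156.794ms (3/14)
13. 5644.599ms @ 54/7 + 313.589ms (3/7)
14. 5958.188ms @ 57/7 + 313.589ms (3/7)
15. 6271.777ms @ 60/7 + 313.589ms (3/7)

note 9 onset = 45/7b = 4703.833ms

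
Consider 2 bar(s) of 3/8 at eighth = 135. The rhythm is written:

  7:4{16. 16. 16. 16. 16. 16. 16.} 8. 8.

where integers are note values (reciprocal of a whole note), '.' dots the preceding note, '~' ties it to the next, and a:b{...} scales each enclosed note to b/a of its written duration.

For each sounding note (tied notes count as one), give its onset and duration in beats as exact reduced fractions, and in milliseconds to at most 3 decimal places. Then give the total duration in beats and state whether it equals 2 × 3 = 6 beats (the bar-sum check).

1) 0.0ms=0b +190.476ms=3/7b
2) 190.476ms=3/7b +190.476ms=3/7b
3) 380.952ms=6/7b +190.476ms=3/7b
4) 571.429ms=9/7b +190.476ms=3/7b
5) 761.905ms=12/7b +190.476ms=3/7b
6) 952.381ms=15/7b +190.476ms=3/7b
7) 1142.857ms=18/7b +190.476ms=3/7b
8) 1333.333ms=3b +666.667ms=3/2b
9) 2000.0ms=9/2b +666.667ms=3/2b
Σ=6b of 6 (135bpm 3/8) — PASS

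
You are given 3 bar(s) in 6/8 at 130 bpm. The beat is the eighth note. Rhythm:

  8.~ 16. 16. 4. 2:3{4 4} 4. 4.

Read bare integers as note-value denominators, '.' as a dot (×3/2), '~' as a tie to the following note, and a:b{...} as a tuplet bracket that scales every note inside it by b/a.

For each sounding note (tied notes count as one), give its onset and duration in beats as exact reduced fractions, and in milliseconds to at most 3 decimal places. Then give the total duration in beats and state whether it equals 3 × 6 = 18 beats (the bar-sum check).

1) 0.0ms=0b +1038.462ms=9/4b
2) 1038.462ms=9/4b +346.154ms=3/4b
3) 1384.615ms=3b +1384.615ms=3b
4) 2769.231ms=6b +1384.615ms=3b
5) 4153.846ms=9b +1384.615ms=3b
6) 5538.462ms=12b +1384.615ms=3b
7) 6923.077ms=15b +1384.615ms=3b
Σ=18b of 18 (130bpm 6/8) — PASS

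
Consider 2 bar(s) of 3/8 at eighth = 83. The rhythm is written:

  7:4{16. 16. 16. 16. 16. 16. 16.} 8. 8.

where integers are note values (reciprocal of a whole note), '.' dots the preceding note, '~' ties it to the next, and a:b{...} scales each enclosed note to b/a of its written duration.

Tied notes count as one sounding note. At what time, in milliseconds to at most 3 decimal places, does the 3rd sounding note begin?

1. 0.0ms @ 0 + 309.811ms (3/7)
2. 309.811ms @ 3/7 + 309.811ms (3/7)
3. 619.621ms @ 6/7 + 309.811ms (3/7)
4. 929.432ms @ 9/7 + 309.811ms (3/7)
5. 1239.243ms @ 12/7 + 309.811ms (3/7)
6. 1549.053ms @ 15/7 + 309.811ms (3/7)
7. 1858.864ms @ 18/7 + 309.811ms (3/7)
8. 2168.675ms @ 3 + 1084.337ms (3/2)
9. 3253.012ms @ 9/2 + 1084.337ms (3/2)

note 3 onset = 6/7b = 619.621ms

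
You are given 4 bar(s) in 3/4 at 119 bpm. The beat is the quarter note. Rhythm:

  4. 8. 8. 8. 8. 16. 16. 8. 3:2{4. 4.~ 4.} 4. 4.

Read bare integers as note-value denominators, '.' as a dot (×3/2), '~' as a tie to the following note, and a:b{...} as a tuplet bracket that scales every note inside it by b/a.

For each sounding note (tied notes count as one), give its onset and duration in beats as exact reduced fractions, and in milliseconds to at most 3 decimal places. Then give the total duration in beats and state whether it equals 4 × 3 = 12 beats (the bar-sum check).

1) 0.0ms=0b +756.303ms=3/2b
2) 756.303ms=3/2b +378.151ms=3/4b
3) 1134.454ms=9/4b +378.151ms=3/4b
4) 1512.605ms=3b +378.151ms=3/4b
5) 1890.756ms=15/4b +378.151ms=3/4b
6) 2268.908ms=9/2b +189.076ms=3/8b
7) 2457.983ms=39/8b +189.076ms=3/8b
8) 2647.059ms=21/4b +378.151ms=3/4b
9) 3025.21ms=6b +504.202ms=1b
10) 3529.412ms=7b +1008.403ms=2b
11) 4537.815ms=9b +756.303ms=3/2b
12) 5294.118ms=21/2b +756.303ms=3/2b
Σ=12b of 12 (119bpm 3/4) — PASS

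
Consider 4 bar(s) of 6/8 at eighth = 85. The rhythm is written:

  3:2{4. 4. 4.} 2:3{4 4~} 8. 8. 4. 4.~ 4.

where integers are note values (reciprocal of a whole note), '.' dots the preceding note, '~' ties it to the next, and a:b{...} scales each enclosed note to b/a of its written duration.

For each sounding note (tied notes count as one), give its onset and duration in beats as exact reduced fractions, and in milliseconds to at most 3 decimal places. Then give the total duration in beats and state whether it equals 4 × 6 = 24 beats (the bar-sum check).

1) 0.0ms=0b +1411.765ms=2b
2) 1411.765ms=2b +1411.765ms=2b
3) 2823.529ms=4b +1411.765ms=2b
4) 4235.294ms=6b +2117.647ms=3b
5) 6352.941ms=9b +3176.471ms=9/2b
6) 9529.412ms=27/2b +1058.824ms=3/2b
7) 10588.235ms=15b +2117.647ms=3b
8) 12705.882ms=18b +4235.294ms=6b
Σ=24b of 24 (85bpm 6/8) — PASS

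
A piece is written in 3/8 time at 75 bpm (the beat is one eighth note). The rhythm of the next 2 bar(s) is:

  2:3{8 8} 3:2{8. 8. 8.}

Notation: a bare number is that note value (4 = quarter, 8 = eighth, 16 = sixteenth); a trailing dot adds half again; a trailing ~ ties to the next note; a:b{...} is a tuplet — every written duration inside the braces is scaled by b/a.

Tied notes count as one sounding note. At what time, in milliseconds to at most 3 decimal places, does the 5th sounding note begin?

note 5 onset = 5b = 4000.0ms

1. 0.0ms @ 0 + 1200.0ms (3/2)
2. 1200.0ms @ 3/2 + 1200.0ms (3/2)
3. 2400.0ms @ 3 + 800.0ms (1)
4. 3200.0ms @ 4 + 800.0ms (1)
5. 4000.0ms @ 5 + 800.0ms (1)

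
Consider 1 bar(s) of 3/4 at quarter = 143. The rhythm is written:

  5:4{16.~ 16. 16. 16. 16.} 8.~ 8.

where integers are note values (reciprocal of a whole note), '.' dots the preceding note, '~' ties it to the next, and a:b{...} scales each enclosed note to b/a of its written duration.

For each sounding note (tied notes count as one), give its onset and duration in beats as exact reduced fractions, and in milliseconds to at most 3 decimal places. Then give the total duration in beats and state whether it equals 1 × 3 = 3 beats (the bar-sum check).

1) 0.0ms=0b +251.748ms=3/5b
2) 251.748ms=3/5b +125.874ms=3/10b
3) 377.622ms=9/10b +125.874ms=3/10b
4) 503.497ms=6/5b +125.874ms=3/10b
5) 629.371ms=3/2b +629.371ms=3/2b
Σ=3b of 3 (143bpm 3/4) — PASS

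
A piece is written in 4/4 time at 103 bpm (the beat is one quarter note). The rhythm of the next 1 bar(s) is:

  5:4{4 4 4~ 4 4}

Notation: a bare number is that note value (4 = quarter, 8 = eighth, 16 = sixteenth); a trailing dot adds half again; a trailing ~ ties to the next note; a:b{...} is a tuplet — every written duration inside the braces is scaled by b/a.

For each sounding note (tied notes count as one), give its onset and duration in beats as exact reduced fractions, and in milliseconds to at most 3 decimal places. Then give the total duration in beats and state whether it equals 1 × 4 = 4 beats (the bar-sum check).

1) 0.0ms=0b +466.019ms=4/5b
2) 466.019ms=4/5b +466.019ms=4/5b
3) 932.039ms=8/5b +932.039ms=8/5b
4) 1864.078ms=16/5b +466.019ms=4/5b
Σ=4b of 4 (103bpm 4/4) — PASS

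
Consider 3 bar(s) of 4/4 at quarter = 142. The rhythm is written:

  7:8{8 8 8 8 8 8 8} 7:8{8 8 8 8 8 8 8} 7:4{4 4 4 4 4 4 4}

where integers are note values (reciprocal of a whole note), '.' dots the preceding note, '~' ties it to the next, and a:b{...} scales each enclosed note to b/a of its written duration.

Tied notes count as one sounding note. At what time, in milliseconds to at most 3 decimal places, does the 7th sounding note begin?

1. 0.0ms @ 0 + 241.449ms (4/7)
2. 241.449ms @ 4/7 + 241.449ms (4/7)
3. 482.897ms @ 8/7 + 241.449ms (4/7)
4. 724.346ms @ 12/7 + 241.449ms (4/7)
5. 965.795ms @ 16/7 + 241.449ms (4/7)
6. 1207.243ms @ 20/7 + 241.449ms (4/7)
7. 1448.692ms @ 24/7 + 241.449ms (4/7)
8. 1690.141ms @ 4 + 241.449ms (4/7)
9. 1931.59ms @ 32/7 + 241.449ms (4/7)
10. 2173.038ms @ 36/7 + 241.449ms (4/7)
11. 2414.487ms @ 40/7 + 241.449ms (4/7)
12. 2655.936ms @ 44/7 + 241.449ms (4/7)
13. 2897.384ms @ 48/7 + 241.449ms (4/7)
14. 3138.833ms @ 52/7 + 241.449ms (4/7)
15. 3380.282ms @ 8 + 241.449ms (4/7)
16. 3621.73ms @ 60/7 + 241.449ms (4/7)
17. 3863.179ms @ 64/7 + 241.449ms (4/7)
18. 4104.628ms @ 68/7 + 241.449ms (4/7)
19. 4346.076ms @ 72/7 + 241.449ms (4/7)
20. 4587.525ms @ 76/7 + 241.449ms (4/7)
21. 4828.974ms @ 80/7 + 241.449ms (4/7)

note 7 onset = 24/7b = 1448.692ms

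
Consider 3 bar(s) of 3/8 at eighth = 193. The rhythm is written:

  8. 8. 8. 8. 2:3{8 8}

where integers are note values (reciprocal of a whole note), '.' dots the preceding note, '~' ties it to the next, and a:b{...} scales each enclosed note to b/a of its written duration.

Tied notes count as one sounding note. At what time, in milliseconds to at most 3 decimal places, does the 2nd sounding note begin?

note 2 onset = 3/2b = 466.321ms

1. 0.0ms @ 0 + 466.321ms (3/2)
2. 466.321ms @ 3/2 + 466.321ms (3/2)
3. 932.642ms @ 3 + 466.321ms (3/2)
4. 1398.964ms @ 9/2 + 466.321ms (3/2)
5. 1865.285ms @ 6 + 466.321ms (3/2)
6. 2331.606ms @ 15/2 + 466.321ms (3/2)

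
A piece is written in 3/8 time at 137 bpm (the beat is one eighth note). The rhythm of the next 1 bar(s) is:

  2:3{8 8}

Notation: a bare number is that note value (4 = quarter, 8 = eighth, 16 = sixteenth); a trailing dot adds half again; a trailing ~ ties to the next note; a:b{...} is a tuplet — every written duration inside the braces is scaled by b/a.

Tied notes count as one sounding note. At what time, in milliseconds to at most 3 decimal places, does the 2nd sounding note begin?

note 2 onset = 3/2b = 656.934ms

1. 0.0ms @ 0 + 656.934ms (3/2)
2. 656.934ms @ 3/2 + 656.934ms (3/2)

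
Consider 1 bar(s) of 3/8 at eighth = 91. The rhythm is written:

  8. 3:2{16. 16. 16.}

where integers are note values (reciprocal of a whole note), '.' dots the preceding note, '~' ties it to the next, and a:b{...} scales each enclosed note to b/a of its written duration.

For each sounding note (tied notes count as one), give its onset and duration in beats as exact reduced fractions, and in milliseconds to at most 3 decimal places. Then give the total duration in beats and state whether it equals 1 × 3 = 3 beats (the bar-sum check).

1) 0.0ms=0b +989.011ms=3/2b
2) 989.011ms=3/2b +329.67ms=1/2b
3) 1318.681ms=2b +329.67ms=1/2b
4) 1648.352ms=5/2b +329.67ms=1/2b
Σ=3b of 3 (91bpm 3/8) — PASS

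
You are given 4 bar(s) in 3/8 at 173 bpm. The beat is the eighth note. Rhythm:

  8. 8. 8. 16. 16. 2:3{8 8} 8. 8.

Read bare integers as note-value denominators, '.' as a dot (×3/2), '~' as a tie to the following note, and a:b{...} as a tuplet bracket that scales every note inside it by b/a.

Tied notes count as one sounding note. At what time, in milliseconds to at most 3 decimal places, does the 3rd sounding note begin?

note 3 onset = 3b = 1040.462ms

1. 0.0ms @ 0 + 520.231ms (3/2)
2. 520.231ms @ 3/2 + 520.231ms (3/2)
3. 1040.462ms @ 3 + 520.231ms (3/2)
4. 1560.694ms @ 9/2 + 260.116ms (3/4)
5. 1820.809ms @ 21/4 + 260.116ms (3/4)
6. 2080.925ms @ 6 + 520.231ms (3/2)
7. 2601.156ms @ 15/2 + 520.231ms (3/2)
8. 3121.387ms @ 9 + 520.231ms (3/2)
9. 3641.618ms @ 21/2 + 520.231ms (3/2)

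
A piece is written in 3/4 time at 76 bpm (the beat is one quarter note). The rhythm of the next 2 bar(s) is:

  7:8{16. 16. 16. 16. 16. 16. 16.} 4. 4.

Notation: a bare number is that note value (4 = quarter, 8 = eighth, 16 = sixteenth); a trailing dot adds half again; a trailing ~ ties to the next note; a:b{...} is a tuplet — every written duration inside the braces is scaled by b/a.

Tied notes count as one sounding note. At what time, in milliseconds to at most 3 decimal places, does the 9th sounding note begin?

1. 0.0ms @ 0 + 338.346ms (3/7)
2. 338.346ms @ 3/7 + 338.346ms (3/7)
3. 676.692ms @ 6/7 + 338.346ms (3/7)
4. 1015.038ms @ 9/7 + 338.346ms (3/7)
5. 1353.383ms @ 12/7 + 338.346ms (3/7)
6. 1691.729ms @ 15/7 + 338.346ms (3/7)
7. 2030.075ms @ 18/7 + 338.346ms (3/7)
8. 2368.421ms @ 3 + 1184.211ms (3/2)
9. 3552.632ms @ 9/2 + 1184.211ms (3/2)

note 9 onset = 9/2b = 3552.632ms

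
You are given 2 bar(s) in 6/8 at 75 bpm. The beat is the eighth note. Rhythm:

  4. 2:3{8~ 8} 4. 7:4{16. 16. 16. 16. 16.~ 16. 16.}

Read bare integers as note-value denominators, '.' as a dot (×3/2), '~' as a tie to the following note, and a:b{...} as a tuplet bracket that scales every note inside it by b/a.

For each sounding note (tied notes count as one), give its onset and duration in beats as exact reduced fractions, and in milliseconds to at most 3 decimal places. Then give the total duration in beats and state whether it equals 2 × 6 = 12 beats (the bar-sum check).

1) 0.0ms=0b +2400.0ms=3b
2) 2400.0ms=3b +2400.0ms=3b
3) 4800.0ms=6b +2400.0ms=3b
4) 7200.0ms=9b +342.857ms=3/7b
5) 7542.857ms=66/7b +342.857ms=3/7b
6) 7885.714ms=69/7b +342.857ms=3/7b
7) 8228.571ms=72/7b +342.857ms=3/7b
8) 8571.429ms=75/7b +685.714ms=6/7b
9) 9257.143ms=81/7b +342.857ms=3/7b
Σ=12b of 12 (75bpm 6/8) — PASS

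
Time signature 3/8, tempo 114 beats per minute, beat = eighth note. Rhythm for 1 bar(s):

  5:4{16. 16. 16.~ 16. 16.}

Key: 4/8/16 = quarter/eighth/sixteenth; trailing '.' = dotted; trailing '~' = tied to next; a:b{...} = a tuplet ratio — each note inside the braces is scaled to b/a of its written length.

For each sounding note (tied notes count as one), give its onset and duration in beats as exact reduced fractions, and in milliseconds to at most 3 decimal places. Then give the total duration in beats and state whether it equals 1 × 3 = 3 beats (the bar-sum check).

1) 0.0ms=0b +315.789ms=3/5b
2) 315.789ms=3/5b +315.789ms=3/5b
3) 631.579ms=6/5b +631.579ms=6/5b
4) 1263.158ms=12/5b +315.789ms=3/5b
Σ=3b of 3 (114bpm 3/8) — PASS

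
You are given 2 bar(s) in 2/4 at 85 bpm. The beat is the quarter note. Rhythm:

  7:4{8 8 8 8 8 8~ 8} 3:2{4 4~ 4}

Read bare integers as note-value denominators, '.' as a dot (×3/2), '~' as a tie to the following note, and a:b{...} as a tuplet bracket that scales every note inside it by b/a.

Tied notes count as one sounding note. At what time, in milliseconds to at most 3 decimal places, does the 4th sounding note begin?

note 4 onset = 6/7b = 605.042ms

1. 0.0ms @ 0 + 201.681ms (2/7)
2. 201.681ms @ 2/7 + 201.681ms (2/7)
3. 403.361ms @ 4/7 + 201.681ms (2/7)
4. 605.042ms @ 6/7 + 201.681ms (2/7)
5. 806.723ms @ 8/7 + 201.681ms (2/7)
6. 1008.403ms @ 10/7 + 403.361ms (4/7)
7. 1411.765ms @ 2 + 470.588ms (2/3)
8. 1882.353ms @ 8/3 + 941.176ms (4/3)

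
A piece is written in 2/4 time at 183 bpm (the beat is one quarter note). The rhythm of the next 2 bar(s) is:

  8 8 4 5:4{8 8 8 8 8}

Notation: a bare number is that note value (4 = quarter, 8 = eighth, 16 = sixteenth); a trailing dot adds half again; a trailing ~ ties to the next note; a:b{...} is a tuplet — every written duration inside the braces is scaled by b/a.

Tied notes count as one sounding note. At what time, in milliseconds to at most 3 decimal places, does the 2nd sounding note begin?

1. 0.0ms @ 0 + 163.934ms (1/2)
2. 163.934ms @ 1/2 + 163.934ms (1/2)
3. 327.869ms @ 1 + 327.869ms (1)
4. 655.738ms @ 2 + 131.148ms (2/5)
5. 786.885ms @ 12/5 + 131.148ms (2/5)
6. 918.033ms @ 14/5 + 131.148ms (2/5)
7. 1049.18ms @ 16/5 + 131.148ms (2/5)
8. 1180.328ms @ 18/5 + 131.148ms (2/5)

note 2 onset = 1/2b = 163.934ms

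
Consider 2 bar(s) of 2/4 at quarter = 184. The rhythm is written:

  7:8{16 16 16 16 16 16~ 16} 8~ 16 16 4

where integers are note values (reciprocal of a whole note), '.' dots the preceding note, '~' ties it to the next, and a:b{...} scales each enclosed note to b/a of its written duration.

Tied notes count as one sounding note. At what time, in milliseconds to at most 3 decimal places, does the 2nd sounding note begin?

note 2 onset = 2/7b = 93.168ms

1. 0.0ms @ 0 + 93.168ms (2/7)
2. 93.168ms @ 2/7 + 93.168ms (2/7)
3. 186.335ms @ 4/7 + 93.168ms (2/7)
4. 279.503ms @ 6/7 + 93.168ms (2/7)
5. 372.671ms @ 8/7 + 93.168ms (2/7)
6. 465.839ms @ 10/7 + 186.335ms (4/7)
7. 652.174ms @ 2 + 244.565ms (3/4)
8. 896.739ms @ 11/4 + 81.522ms (1/4)
9. 978.261ms @ 3 + 326.087ms (1)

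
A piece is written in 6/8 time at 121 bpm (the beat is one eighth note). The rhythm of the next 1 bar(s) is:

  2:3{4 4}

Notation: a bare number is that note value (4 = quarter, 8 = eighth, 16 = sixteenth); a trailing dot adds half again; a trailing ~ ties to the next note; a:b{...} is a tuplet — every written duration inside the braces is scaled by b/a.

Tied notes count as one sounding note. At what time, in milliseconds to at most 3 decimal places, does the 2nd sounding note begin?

1. 0.0ms @ 0 + 1487.603ms (3)
2. 1487.603ms @ 3 + 1487.603ms (3)

note 2 onset = 3b = 1487.603ms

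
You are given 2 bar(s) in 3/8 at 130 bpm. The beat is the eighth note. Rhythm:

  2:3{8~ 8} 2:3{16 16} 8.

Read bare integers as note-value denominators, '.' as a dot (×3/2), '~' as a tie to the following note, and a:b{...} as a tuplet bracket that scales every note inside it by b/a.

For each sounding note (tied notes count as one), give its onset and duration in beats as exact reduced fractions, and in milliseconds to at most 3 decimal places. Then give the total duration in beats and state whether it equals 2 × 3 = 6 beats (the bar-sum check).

1) 0.0ms=0b +1384.615ms=3b
2) 1384.615ms=3b +346.154ms=3/4b
3) 1730.769ms=15/4b +346.154ms=3/4b
4) 2076.923ms=9/2b +692.308ms=3/2b
Σ=6b of 6 (130bpm 3/8) — PASS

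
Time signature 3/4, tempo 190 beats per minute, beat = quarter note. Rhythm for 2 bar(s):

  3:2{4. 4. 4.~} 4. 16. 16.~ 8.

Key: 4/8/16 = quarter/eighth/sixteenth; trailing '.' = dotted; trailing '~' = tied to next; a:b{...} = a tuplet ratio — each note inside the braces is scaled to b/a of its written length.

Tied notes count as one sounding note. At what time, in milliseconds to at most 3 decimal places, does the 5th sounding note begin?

note 5 onset = 39/8b = 1539.474ms

1. 0.0ms @ 0 + 315.789ms (1)
2. 315.789ms @ 1 + 315.789ms (1)
3. 631.579ms @ 2 + 789.474ms (5/2)
4. 1421.053ms @ 9/2 + 118.421ms (3/8)
5. 1539.474ms @ 39/8 + 355.263ms (9/8)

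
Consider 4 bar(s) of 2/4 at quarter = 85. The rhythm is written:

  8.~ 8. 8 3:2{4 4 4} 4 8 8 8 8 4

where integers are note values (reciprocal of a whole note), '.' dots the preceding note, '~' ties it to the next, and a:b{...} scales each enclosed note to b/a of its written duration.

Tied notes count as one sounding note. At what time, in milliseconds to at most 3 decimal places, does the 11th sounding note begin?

note 11 onset = 7b = 4941.176ms

1. 0.0ms @ 0 + 1058.824ms (3/2)
2. 1058.824ms @ 3/2 + 352.941ms (1/2)
3. 1411.765ms @ 2 + 470.588ms (2/3)
4. 1882.353ms @ 8/3 + 470.588ms (2/3)
5. 2352.941ms @ 10/3 + 470.588ms (2/3)
6. 2823.529ms @ 4 + 705.882ms (1)
7. 3529.412ms @ 5 + 352.941ms (1/2)
8. 3882.353ms @ 11/2 + 352.941ms (1/2)
9. 4235.294ms @ 6 + 352.941ms (1/2)
10. 4588.235ms @ 13/2 + 352.941ms (1/2)
11. 4941.176ms @ 7 + 705.882ms (1)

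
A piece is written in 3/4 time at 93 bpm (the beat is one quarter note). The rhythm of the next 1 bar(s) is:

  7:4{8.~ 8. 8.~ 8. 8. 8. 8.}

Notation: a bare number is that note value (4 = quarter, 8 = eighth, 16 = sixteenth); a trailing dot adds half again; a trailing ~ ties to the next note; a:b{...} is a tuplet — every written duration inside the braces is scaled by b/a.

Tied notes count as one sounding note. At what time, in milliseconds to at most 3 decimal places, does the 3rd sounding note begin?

note 3 onset = 12/7b = 1105.991ms

1. 0.0ms @ 0 + 552.995ms (6/7)
2. 552.995ms @ 6/7 + 552.995ms (6/7)
3. 1105.991ms @ 12/7 + 276.498ms (3/7)
4. 1382.488ms @ 15/7 + 276.498ms (3/7)
5. 1658.986ms @ 18/7 + 276.498ms (3/7)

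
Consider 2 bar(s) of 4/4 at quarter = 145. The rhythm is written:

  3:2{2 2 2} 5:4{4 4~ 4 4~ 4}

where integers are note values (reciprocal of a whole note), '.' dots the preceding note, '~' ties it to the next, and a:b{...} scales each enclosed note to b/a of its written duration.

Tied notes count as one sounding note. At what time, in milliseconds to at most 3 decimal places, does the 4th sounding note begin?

note 4 onset = 4b = 1655.172ms

1. 0.0ms @ 0 + 551.724ms (4/3)
2. 551.724ms @ 4/3 + 551.724ms (4/3)
3. 1103.448ms @ 8/3 + 551.724ms (4/3)
4. 1655.172ms @ 4 + 331.034ms (4/5)
5. 1986.207ms @ 24/5 + 662.069ms (8/5)
6. 2648.276ms @ 32/5 + 662.069ms (8/5)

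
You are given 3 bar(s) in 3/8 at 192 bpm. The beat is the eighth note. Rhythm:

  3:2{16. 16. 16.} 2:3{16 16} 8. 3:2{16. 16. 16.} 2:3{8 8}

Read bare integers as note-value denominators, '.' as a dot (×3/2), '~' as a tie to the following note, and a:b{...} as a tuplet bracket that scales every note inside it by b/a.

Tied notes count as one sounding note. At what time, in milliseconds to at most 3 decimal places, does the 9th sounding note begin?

1. 0.0ms @ 0 + 156.25ms (1/2)
2. 156.25ms @ 1/2 + 156.25ms (1/2)
3. 312.5ms @ 1 + 156.25ms (1/2)
4. 468.75ms @ 3/2 + 234.375ms (3/4)
5. 703.125ms @ 9/4 + 234.375ms (3/4)
6. 937.5ms @ 3 + 468.75ms (3/2)
7. 1406.25ms @ 9/2 + 156.25ms (1/2)
8. 1562.5ms @ 5 + 156.25ms (1/2)
9. 1718.75ms @ 11/2 + 156.25ms (1/2)
10. 1875.0ms @ 6 + 468.75ms (3/2)
11. 2343.75ms @ 15/2 + 468.75ms (3/2)

note 9 onset = 11/2b = 1718.75ms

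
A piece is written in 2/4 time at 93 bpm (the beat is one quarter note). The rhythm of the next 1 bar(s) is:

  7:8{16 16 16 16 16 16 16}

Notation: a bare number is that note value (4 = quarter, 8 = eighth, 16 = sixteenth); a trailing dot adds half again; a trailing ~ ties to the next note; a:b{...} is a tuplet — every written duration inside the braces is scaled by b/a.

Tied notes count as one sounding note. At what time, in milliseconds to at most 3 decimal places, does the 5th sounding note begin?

1. 0.0ms @ 0 + 184.332ms (2/7)
2. 184.332ms @ 2/7 + 184.332ms (2/7)
3. 368.664ms @ 4/7 + 184.332ms (2/7)
4. 552.995ms @ 6/7 + 184.332ms (2/7)
5. 737.327ms @ 8/7 + 184.332ms (2/7)
6. 921.659ms @ 10/7 + 184.332ms (2/7)
7. 1105.991ms @ 12/7 + 184.332ms (2/7)

note 5 onset = 8/7b = 737.327ms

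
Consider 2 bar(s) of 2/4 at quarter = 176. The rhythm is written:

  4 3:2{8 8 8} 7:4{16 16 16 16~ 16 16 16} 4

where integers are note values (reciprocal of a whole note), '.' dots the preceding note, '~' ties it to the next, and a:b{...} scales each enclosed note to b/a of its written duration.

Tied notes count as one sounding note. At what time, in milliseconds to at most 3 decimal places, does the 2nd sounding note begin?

note 2 onset = 1b = 340.909ms

1. 0.0ms @ 0 + 340.909ms (1)
2. 340.909ms @ 1 + 113.636ms (1/3)
3. 454.545ms @ 4/3 + 113.636ms (1/3)
4. 568.182ms @ 5/3 + 113.636ms (1/3)
5. 681.818ms @ 2 + 48.701ms (1/7)
6. 730.519ms @ 15/7 + 48.701ms (1/7)
7. 779.221ms @ 16/7 + 48.701ms (1/7)
8. 827.922ms @ 17/7 + 97.403ms (2/7)
9. 925.325ms @ 19/7 + 48.701ms (1/7)
10. 974.026ms @ 20/7 + 48.701ms (1/7)
11. 1022.727ms @ 3 + 340.909ms (1)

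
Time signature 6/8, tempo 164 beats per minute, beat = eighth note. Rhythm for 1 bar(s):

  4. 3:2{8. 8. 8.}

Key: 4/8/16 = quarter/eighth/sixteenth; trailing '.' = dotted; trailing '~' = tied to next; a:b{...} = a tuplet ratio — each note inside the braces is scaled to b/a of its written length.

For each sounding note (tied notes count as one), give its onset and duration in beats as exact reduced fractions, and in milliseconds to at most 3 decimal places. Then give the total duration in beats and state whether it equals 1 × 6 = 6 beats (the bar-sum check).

1) 0.0ms=0b +1097.561ms=3b
2) 1097.561ms=3b +365.854ms=1b
3) 1463.415ms=4b +365.854ms=1b
4) 1829.268ms=5b +365.854ms=1b
Σ=6b of 6 (164bpm 6/8) — PASS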